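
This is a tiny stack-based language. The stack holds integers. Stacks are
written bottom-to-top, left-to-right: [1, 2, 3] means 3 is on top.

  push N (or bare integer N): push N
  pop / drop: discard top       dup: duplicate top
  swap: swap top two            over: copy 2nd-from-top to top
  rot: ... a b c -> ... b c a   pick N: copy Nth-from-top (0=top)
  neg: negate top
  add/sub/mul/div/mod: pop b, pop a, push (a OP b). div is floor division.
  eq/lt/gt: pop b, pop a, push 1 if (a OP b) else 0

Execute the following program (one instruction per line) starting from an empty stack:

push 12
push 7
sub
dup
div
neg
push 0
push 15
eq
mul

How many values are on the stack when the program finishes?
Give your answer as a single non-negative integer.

Answer: 1

Derivation:
After 'push 12': stack = [12] (depth 1)
After 'push 7': stack = [12, 7] (depth 2)
After 'sub': stack = [5] (depth 1)
After 'dup': stack = [5, 5] (depth 2)
After 'div': stack = [1] (depth 1)
After 'neg': stack = [-1] (depth 1)
After 'push 0': stack = [-1, 0] (depth 2)
After 'push 15': stack = [-1, 0, 15] (depth 3)
After 'eq': stack = [-1, 0] (depth 2)
After 'mul': stack = [0] (depth 1)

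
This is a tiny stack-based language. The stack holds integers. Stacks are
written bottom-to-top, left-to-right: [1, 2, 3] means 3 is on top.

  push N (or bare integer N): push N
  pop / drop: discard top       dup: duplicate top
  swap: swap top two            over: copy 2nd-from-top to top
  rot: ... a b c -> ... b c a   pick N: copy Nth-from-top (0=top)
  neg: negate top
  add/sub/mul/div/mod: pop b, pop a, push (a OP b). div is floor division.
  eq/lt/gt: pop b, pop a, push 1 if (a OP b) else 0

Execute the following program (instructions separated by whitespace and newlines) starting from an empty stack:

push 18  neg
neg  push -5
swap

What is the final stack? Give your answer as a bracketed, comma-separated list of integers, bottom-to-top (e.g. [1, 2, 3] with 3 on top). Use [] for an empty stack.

After 'push 18': [18]
After 'neg': [-18]
After 'neg': [18]
After 'push -5': [18, -5]
After 'swap': [-5, 18]

Answer: [-5, 18]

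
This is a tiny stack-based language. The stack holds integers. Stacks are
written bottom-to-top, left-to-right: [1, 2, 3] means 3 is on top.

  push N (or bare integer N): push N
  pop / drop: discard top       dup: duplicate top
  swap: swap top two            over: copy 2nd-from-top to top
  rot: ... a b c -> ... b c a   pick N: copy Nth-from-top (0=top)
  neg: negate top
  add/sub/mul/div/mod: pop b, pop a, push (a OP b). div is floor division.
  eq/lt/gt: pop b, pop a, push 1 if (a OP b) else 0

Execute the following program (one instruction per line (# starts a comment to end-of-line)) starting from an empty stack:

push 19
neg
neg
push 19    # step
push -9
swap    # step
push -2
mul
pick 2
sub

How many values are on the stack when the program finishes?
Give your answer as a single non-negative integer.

Answer: 3

Derivation:
After 'push 19': stack = [19] (depth 1)
After 'neg': stack = [-19] (depth 1)
After 'neg': stack = [19] (depth 1)
After 'push 19': stack = [19, 19] (depth 2)
After 'push -9': stack = [19, 19, -9] (depth 3)
After 'swap': stack = [19, -9, 19] (depth 3)
After 'push -2': stack = [19, -9, 19, -2] (depth 4)
After 'mul': stack = [19, -9, -38] (depth 3)
After 'pick 2': stack = [19, -9, -38, 19] (depth 4)
After 'sub': stack = [19, -9, -57] (depth 3)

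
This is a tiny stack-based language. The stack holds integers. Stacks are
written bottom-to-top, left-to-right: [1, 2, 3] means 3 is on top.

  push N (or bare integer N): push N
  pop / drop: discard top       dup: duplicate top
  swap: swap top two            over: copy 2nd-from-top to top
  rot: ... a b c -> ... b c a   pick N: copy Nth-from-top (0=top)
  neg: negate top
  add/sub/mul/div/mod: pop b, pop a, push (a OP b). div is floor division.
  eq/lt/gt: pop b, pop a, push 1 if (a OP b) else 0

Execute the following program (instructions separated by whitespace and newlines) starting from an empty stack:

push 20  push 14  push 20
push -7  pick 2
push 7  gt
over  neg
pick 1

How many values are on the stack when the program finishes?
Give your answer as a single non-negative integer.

Answer: 7

Derivation:
After 'push 20': stack = [20] (depth 1)
After 'push 14': stack = [20, 14] (depth 2)
After 'push 20': stack = [20, 14, 20] (depth 3)
After 'push -7': stack = [20, 14, 20, -7] (depth 4)
After 'pick 2': stack = [20, 14, 20, -7, 14] (depth 5)
After 'push 7': stack = [20, 14, 20, -7, 14, 7] (depth 6)
After 'gt': stack = [20, 14, 20, -7, 1] (depth 5)
After 'over': stack = [20, 14, 20, -7, 1, -7] (depth 6)
After 'neg': stack = [20, 14, 20, -7, 1, 7] (depth 6)
After 'pick 1': stack = [20, 14, 20, -7, 1, 7, 1] (depth 7)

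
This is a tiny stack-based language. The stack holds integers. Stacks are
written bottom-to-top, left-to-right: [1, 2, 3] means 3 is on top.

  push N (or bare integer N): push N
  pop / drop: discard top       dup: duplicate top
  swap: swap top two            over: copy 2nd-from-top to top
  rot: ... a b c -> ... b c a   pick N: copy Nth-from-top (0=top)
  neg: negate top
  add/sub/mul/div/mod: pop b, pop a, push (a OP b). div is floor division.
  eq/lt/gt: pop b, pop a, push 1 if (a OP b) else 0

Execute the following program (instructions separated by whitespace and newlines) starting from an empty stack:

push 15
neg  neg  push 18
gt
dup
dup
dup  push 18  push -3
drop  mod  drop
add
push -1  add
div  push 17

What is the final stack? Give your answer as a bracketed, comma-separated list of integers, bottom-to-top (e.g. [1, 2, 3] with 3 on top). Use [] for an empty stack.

After 'push 15': [15]
After 'neg': [-15]
After 'neg': [15]
After 'push 18': [15, 18]
After 'gt': [0]
After 'dup': [0, 0]
After 'dup': [0, 0, 0]
After 'dup': [0, 0, 0, 0]
After 'push 18': [0, 0, 0, 0, 18]
After 'push -3': [0, 0, 0, 0, 18, -3]
After 'drop': [0, 0, 0, 0, 18]
After 'mod': [0, 0, 0, 0]
After 'drop': [0, 0, 0]
After 'add': [0, 0]
After 'push -1': [0, 0, -1]
After 'add': [0, -1]
After 'div': [0]
After 'push 17': [0, 17]

Answer: [0, 17]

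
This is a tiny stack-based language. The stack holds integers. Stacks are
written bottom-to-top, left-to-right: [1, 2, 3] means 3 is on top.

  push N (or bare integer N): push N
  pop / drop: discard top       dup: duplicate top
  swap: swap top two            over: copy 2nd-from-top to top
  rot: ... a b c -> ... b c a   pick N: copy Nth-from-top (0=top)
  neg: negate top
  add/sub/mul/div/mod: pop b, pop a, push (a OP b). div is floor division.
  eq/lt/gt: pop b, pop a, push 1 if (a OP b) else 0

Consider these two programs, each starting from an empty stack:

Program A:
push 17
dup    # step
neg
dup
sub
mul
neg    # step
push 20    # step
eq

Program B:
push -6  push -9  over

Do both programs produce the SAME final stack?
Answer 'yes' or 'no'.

Program A trace:
  After 'push 17': [17]
  After 'dup': [17, 17]
  After 'neg': [17, -17]
  After 'dup': [17, -17, -17]
  After 'sub': [17, 0]
  After 'mul': [0]
  After 'neg': [0]
  After 'push 20': [0, 20]
  After 'eq': [0]
Program A final stack: [0]

Program B trace:
  After 'push -6': [-6]
  After 'push -9': [-6, -9]
  After 'over': [-6, -9, -6]
Program B final stack: [-6, -9, -6]
Same: no

Answer: no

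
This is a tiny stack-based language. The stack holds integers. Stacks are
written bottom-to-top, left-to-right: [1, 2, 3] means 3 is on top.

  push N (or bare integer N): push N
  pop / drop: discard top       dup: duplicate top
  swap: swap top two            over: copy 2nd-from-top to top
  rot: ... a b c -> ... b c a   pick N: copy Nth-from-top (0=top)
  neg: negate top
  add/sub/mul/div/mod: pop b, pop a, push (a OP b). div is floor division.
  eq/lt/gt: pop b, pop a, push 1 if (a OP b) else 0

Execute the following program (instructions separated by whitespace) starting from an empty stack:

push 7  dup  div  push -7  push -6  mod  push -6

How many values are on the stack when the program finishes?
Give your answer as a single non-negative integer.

Answer: 3

Derivation:
After 'push 7': stack = [7] (depth 1)
After 'dup': stack = [7, 7] (depth 2)
After 'div': stack = [1] (depth 1)
After 'push -7': stack = [1, -7] (depth 2)
After 'push -6': stack = [1, -7, -6] (depth 3)
After 'mod': stack = [1, -1] (depth 2)
After 'push -6': stack = [1, -1, -6] (depth 3)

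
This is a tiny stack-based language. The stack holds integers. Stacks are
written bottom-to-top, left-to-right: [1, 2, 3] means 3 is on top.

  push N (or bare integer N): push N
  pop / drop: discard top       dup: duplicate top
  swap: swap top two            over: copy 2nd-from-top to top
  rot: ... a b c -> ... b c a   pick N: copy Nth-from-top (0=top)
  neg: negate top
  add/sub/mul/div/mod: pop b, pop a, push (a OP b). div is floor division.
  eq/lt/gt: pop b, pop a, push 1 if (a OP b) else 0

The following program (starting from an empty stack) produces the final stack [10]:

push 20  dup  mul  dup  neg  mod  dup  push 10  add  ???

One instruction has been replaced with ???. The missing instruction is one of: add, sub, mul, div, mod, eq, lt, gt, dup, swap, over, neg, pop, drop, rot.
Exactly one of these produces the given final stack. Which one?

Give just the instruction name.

Stack before ???: [0, 10]
Stack after ???:  [10]
The instruction that transforms [0, 10] -> [10] is: add

Answer: add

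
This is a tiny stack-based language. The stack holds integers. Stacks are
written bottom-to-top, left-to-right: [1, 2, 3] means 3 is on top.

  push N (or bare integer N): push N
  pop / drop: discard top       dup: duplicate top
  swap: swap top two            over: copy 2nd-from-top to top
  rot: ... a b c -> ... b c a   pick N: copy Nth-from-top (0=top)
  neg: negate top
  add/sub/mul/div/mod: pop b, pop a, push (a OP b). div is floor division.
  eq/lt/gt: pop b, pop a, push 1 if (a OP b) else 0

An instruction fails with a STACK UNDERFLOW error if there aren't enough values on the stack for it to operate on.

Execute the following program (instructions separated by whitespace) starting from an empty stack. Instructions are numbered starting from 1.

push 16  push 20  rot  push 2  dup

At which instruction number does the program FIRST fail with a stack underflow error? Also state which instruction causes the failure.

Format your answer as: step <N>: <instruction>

Step 1 ('push 16'): stack = [16], depth = 1
Step 2 ('push 20'): stack = [16, 20], depth = 2
Step 3 ('rot'): needs 3 value(s) but depth is 2 — STACK UNDERFLOW

Answer: step 3: rot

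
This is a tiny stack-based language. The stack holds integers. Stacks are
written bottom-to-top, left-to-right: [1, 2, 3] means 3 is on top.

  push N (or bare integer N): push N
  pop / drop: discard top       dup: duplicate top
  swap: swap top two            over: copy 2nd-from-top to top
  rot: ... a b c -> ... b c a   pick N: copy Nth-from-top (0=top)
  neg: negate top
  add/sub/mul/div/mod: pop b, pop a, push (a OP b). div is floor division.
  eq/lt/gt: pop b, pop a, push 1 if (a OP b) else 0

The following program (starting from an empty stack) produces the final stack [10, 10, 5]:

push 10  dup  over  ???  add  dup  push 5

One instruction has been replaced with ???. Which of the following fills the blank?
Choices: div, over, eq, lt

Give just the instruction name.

Stack before ???: [10, 10, 10]
Stack after ???:  [10, 0]
Checking each choice:
  div: produces [11, 11, 5]
  over: produces [10, 10, 20, 20, 5]
  eq: produces [11, 11, 5]
  lt: MATCH


Answer: lt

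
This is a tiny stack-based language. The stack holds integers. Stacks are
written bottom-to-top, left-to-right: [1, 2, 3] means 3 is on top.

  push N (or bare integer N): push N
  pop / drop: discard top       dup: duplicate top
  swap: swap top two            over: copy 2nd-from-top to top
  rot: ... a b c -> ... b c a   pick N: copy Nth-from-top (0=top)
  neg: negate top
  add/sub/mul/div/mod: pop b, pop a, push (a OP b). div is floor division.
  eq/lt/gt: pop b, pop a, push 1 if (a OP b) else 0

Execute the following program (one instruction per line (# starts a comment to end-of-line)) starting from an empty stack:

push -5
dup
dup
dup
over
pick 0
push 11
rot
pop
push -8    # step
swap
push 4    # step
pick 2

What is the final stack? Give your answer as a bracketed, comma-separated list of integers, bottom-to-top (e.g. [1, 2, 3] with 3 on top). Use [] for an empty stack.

Answer: [-5, -5, -5, -5, -5, -8, 11, 4, -8]

Derivation:
After 'push -5': [-5]
After 'dup': [-5, -5]
After 'dup': [-5, -5, -5]
After 'dup': [-5, -5, -5, -5]
After 'over': [-5, -5, -5, -5, -5]
After 'pick 0': [-5, -5, -5, -5, -5, -5]
After 'push 11': [-5, -5, -5, -5, -5, -5, 11]
After 'rot': [-5, -5, -5, -5, -5, 11, -5]
After 'pop': [-5, -5, -5, -5, -5, 11]
After 'push -8': [-5, -5, -5, -5, -5, 11, -8]
After 'swap': [-5, -5, -5, -5, -5, -8, 11]
After 'push 4': [-5, -5, -5, -5, -5, -8, 11, 4]
After 'pick 2': [-5, -5, -5, -5, -5, -8, 11, 4, -8]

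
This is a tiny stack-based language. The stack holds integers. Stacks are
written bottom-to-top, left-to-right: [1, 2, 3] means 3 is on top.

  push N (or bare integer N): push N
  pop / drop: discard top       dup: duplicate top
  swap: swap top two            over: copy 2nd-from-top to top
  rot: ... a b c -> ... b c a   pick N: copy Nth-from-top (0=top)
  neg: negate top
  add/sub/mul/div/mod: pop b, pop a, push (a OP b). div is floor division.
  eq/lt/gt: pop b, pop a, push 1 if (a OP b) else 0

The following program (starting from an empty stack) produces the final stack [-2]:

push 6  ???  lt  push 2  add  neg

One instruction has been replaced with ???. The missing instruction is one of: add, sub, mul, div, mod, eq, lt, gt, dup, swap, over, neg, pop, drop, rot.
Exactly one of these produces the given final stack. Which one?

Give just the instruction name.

Answer: dup

Derivation:
Stack before ???: [6]
Stack after ???:  [6, 6]
The instruction that transforms [6] -> [6, 6] is: dup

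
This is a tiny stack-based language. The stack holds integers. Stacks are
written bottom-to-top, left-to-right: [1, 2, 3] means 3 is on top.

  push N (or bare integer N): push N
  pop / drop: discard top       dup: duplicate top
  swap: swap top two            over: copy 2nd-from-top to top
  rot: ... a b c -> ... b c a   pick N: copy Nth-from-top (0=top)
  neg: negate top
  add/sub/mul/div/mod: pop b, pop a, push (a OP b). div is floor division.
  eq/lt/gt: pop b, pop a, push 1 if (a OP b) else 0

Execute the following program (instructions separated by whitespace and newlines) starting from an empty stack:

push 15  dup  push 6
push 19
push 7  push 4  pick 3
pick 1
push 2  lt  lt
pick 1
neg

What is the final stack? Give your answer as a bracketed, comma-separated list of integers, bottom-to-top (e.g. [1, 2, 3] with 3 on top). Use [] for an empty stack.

Answer: [15, 15, 6, 19, 7, 4, 0, -4]

Derivation:
After 'push 15': [15]
After 'dup': [15, 15]
After 'push 6': [15, 15, 6]
After 'push 19': [15, 15, 6, 19]
After 'push 7': [15, 15, 6, 19, 7]
After 'push 4': [15, 15, 6, 19, 7, 4]
After 'pick 3': [15, 15, 6, 19, 7, 4, 6]
After 'pick 1': [15, 15, 6, 19, 7, 4, 6, 4]
After 'push 2': [15, 15, 6, 19, 7, 4, 6, 4, 2]
After 'lt': [15, 15, 6, 19, 7, 4, 6, 0]
After 'lt': [15, 15, 6, 19, 7, 4, 0]
After 'pick 1': [15, 15, 6, 19, 7, 4, 0, 4]
After 'neg': [15, 15, 6, 19, 7, 4, 0, -4]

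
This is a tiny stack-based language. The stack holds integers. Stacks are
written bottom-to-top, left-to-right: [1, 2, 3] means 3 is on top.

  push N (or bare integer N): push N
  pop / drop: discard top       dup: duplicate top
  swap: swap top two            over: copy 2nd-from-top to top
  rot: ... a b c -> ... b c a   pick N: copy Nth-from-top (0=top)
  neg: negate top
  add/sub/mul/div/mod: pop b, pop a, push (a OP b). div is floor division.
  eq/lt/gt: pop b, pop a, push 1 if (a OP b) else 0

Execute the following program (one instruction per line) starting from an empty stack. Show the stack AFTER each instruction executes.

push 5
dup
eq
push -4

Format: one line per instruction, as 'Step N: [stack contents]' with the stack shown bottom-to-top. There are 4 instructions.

Step 1: [5]
Step 2: [5, 5]
Step 3: [1]
Step 4: [1, -4]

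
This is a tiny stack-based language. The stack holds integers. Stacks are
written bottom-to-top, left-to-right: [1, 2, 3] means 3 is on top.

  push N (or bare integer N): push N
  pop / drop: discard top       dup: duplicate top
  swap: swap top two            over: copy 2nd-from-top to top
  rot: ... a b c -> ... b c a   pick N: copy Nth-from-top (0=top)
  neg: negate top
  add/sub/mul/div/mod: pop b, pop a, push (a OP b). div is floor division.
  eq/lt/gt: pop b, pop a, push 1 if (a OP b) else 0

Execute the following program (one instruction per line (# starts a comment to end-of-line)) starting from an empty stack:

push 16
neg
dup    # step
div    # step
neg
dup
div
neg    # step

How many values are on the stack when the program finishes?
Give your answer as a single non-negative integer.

After 'push 16': stack = [16] (depth 1)
After 'neg': stack = [-16] (depth 1)
After 'dup': stack = [-16, -16] (depth 2)
After 'div': stack = [1] (depth 1)
After 'neg': stack = [-1] (depth 1)
After 'dup': stack = [-1, -1] (depth 2)
After 'div': stack = [1] (depth 1)
After 'neg': stack = [-1] (depth 1)

Answer: 1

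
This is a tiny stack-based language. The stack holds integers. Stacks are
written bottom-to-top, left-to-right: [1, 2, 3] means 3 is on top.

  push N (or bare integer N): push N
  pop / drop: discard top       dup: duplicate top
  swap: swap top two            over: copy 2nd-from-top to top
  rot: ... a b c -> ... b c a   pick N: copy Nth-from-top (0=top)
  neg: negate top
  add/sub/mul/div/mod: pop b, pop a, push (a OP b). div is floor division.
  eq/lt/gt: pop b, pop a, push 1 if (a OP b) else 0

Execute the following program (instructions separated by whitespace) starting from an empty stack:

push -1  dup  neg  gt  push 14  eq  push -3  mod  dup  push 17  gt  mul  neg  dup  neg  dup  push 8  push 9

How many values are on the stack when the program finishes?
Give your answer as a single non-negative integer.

After 'push -1': stack = [-1] (depth 1)
After 'dup': stack = [-1, -1] (depth 2)
After 'neg': stack = [-1, 1] (depth 2)
After 'gt': stack = [0] (depth 1)
After 'push 14': stack = [0, 14] (depth 2)
After 'eq': stack = [0] (depth 1)
After 'push -3': stack = [0, -3] (depth 2)
After 'mod': stack = [0] (depth 1)
After 'dup': stack = [0, 0] (depth 2)
After 'push 17': stack = [0, 0, 17] (depth 3)
After 'gt': stack = [0, 0] (depth 2)
After 'mul': stack = [0] (depth 1)
After 'neg': stack = [0] (depth 1)
After 'dup': stack = [0, 0] (depth 2)
After 'neg': stack = [0, 0] (depth 2)
After 'dup': stack = [0, 0, 0] (depth 3)
After 'push 8': stack = [0, 0, 0, 8] (depth 4)
After 'push 9': stack = [0, 0, 0, 8, 9] (depth 5)

Answer: 5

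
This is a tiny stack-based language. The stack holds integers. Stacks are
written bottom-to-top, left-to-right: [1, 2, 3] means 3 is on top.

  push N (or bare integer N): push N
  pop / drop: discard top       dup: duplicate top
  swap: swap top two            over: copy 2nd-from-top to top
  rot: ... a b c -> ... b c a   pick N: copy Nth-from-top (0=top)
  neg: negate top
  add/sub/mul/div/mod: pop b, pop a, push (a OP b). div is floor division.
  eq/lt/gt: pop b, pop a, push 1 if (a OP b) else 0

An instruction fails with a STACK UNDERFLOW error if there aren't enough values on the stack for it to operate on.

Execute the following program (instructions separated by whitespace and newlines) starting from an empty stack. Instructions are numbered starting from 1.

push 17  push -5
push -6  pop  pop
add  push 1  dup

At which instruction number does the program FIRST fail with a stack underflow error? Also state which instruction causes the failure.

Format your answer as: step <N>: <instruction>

Step 1 ('push 17'): stack = [17], depth = 1
Step 2 ('push -5'): stack = [17, -5], depth = 2
Step 3 ('push -6'): stack = [17, -5, -6], depth = 3
Step 4 ('pop'): stack = [17, -5], depth = 2
Step 5 ('pop'): stack = [17], depth = 1
Step 6 ('add'): needs 2 value(s) but depth is 1 — STACK UNDERFLOW

Answer: step 6: add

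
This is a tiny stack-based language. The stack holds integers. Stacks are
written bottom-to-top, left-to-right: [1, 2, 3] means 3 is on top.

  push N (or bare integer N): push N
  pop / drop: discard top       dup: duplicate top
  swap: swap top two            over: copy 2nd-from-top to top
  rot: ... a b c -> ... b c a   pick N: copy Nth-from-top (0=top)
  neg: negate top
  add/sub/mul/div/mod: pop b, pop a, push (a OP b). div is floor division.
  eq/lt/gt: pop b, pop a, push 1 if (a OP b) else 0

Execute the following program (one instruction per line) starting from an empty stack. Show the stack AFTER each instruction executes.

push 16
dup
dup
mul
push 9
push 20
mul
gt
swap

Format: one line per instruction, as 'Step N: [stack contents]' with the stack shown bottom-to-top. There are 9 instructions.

Step 1: [16]
Step 2: [16, 16]
Step 3: [16, 16, 16]
Step 4: [16, 256]
Step 5: [16, 256, 9]
Step 6: [16, 256, 9, 20]
Step 7: [16, 256, 180]
Step 8: [16, 1]
Step 9: [1, 16]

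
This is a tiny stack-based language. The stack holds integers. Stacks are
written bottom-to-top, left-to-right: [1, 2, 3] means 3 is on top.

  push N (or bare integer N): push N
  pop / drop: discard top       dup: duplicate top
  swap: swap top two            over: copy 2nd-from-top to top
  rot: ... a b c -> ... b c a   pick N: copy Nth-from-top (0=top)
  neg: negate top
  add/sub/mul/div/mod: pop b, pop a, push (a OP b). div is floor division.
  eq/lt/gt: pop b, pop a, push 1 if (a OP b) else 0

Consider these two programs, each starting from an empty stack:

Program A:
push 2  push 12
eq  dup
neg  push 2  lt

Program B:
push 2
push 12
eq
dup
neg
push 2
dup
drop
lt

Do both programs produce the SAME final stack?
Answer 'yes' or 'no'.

Program A trace:
  After 'push 2': [2]
  After 'push 12': [2, 12]
  After 'eq': [0]
  After 'dup': [0, 0]
  After 'neg': [0, 0]
  After 'push 2': [0, 0, 2]
  After 'lt': [0, 1]
Program A final stack: [0, 1]

Program B trace:
  After 'push 2': [2]
  After 'push 12': [2, 12]
  After 'eq': [0]
  After 'dup': [0, 0]
  After 'neg': [0, 0]
  After 'push 2': [0, 0, 2]
  After 'dup': [0, 0, 2, 2]
  After 'drop': [0, 0, 2]
  After 'lt': [0, 1]
Program B final stack: [0, 1]
Same: yes

Answer: yes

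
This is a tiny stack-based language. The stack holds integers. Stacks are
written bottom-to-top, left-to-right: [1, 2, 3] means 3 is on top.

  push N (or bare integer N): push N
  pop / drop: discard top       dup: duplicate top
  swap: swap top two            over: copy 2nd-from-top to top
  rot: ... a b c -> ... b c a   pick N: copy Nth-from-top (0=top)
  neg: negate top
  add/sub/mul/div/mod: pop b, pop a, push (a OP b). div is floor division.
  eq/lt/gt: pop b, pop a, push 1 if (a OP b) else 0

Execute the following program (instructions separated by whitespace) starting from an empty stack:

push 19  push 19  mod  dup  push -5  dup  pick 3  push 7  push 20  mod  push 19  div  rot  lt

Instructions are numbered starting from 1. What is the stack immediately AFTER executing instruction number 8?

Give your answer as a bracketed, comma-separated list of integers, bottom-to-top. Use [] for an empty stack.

Step 1 ('push 19'): [19]
Step 2 ('push 19'): [19, 19]
Step 3 ('mod'): [0]
Step 4 ('dup'): [0, 0]
Step 5 ('push -5'): [0, 0, -5]
Step 6 ('dup'): [0, 0, -5, -5]
Step 7 ('pick 3'): [0, 0, -5, -5, 0]
Step 8 ('push 7'): [0, 0, -5, -5, 0, 7]

Answer: [0, 0, -5, -5, 0, 7]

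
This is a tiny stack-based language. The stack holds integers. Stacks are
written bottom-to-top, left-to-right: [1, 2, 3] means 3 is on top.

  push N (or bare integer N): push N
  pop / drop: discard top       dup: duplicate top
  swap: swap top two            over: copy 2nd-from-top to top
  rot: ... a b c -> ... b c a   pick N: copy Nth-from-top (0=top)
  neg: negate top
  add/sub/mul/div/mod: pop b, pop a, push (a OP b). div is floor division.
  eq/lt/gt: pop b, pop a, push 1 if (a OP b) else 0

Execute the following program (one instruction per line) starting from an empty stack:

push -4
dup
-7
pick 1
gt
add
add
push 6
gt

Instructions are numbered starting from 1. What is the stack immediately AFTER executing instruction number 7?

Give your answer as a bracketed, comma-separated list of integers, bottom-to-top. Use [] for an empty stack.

Step 1 ('push -4'): [-4]
Step 2 ('dup'): [-4, -4]
Step 3 ('-7'): [-4, -4, -7]
Step 4 ('pick 1'): [-4, -4, -7, -4]
Step 5 ('gt'): [-4, -4, 0]
Step 6 ('add'): [-4, -4]
Step 7 ('add'): [-8]

Answer: [-8]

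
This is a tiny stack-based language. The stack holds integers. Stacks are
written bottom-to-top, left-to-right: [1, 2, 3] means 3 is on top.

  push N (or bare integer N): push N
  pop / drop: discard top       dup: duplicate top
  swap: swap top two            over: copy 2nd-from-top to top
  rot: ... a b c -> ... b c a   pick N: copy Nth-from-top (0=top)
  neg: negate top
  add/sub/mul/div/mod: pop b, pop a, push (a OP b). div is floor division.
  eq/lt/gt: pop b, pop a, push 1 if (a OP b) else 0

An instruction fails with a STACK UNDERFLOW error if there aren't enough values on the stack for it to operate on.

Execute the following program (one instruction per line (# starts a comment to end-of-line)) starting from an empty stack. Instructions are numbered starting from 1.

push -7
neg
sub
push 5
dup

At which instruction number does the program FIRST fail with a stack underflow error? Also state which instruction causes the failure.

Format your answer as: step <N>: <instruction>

Step 1 ('push -7'): stack = [-7], depth = 1
Step 2 ('neg'): stack = [7], depth = 1
Step 3 ('sub'): needs 2 value(s) but depth is 1 — STACK UNDERFLOW

Answer: step 3: sub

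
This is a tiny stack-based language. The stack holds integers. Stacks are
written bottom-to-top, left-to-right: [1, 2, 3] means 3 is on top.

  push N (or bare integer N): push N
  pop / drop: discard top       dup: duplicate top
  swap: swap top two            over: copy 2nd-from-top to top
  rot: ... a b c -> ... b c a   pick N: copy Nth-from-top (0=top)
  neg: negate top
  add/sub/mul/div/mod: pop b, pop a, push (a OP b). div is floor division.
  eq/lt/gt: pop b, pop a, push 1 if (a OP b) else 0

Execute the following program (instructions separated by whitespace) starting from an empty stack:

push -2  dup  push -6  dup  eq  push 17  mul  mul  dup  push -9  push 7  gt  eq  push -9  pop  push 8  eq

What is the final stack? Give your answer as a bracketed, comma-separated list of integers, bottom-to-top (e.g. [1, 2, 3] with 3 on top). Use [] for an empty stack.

Answer: [-2, -34, 0]

Derivation:
After 'push -2': [-2]
After 'dup': [-2, -2]
After 'push -6': [-2, -2, -6]
After 'dup': [-2, -2, -6, -6]
After 'eq': [-2, -2, 1]
After 'push 17': [-2, -2, 1, 17]
After 'mul': [-2, -2, 17]
After 'mul': [-2, -34]
After 'dup': [-2, -34, -34]
After 'push -9': [-2, -34, -34, -9]
After 'push 7': [-2, -34, -34, -9, 7]
After 'gt': [-2, -34, -34, 0]
After 'eq': [-2, -34, 0]
After 'push -9': [-2, -34, 0, -9]
After 'pop': [-2, -34, 0]
After 'push 8': [-2, -34, 0, 8]
After 'eq': [-2, -34, 0]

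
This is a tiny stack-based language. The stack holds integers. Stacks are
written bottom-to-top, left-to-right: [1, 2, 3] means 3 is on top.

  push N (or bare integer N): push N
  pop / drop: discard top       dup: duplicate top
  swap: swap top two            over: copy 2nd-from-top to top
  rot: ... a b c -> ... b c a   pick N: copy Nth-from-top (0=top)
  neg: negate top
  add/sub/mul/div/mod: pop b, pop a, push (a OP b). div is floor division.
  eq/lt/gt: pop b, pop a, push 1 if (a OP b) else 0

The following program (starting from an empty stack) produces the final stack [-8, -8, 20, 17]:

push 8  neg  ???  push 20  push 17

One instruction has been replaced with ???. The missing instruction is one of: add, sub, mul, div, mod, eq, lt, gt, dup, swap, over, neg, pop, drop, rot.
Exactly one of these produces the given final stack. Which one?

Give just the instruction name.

Stack before ???: [-8]
Stack after ???:  [-8, -8]
The instruction that transforms [-8] -> [-8, -8] is: dup

Answer: dup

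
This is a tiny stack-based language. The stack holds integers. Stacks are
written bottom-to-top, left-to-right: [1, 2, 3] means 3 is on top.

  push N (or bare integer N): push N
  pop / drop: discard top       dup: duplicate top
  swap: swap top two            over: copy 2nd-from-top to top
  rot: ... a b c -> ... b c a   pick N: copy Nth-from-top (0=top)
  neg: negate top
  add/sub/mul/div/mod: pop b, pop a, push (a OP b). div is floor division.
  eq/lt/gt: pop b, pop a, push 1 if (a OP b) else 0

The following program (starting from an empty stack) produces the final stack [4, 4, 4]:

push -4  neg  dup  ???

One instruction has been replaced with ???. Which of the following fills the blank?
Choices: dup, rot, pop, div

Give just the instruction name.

Answer: dup

Derivation:
Stack before ???: [4, 4]
Stack after ???:  [4, 4, 4]
Checking each choice:
  dup: MATCH
  rot: stack underflow (need 3, have 2)
  pop: produces [4]
  div: produces [1]


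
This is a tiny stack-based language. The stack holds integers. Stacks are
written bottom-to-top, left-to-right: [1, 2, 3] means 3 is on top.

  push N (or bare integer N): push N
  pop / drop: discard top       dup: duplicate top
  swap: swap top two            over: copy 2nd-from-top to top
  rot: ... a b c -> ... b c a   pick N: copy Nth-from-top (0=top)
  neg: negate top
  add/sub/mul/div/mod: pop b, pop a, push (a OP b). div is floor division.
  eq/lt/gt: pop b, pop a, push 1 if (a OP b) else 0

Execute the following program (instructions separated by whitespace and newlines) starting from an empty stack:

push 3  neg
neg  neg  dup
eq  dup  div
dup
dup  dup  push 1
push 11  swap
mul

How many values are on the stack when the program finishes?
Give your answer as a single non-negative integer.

Answer: 5

Derivation:
After 'push 3': stack = [3] (depth 1)
After 'neg': stack = [-3] (depth 1)
After 'neg': stack = [3] (depth 1)
After 'neg': stack = [-3] (depth 1)
After 'dup': stack = [-3, -3] (depth 2)
After 'eq': stack = [1] (depth 1)
After 'dup': stack = [1, 1] (depth 2)
After 'div': stack = [1] (depth 1)
After 'dup': stack = [1, 1] (depth 2)
After 'dup': stack = [1, 1, 1] (depth 3)
After 'dup': stack = [1, 1, 1, 1] (depth 4)
After 'push 1': stack = [1, 1, 1, 1, 1] (depth 5)
After 'push 11': stack = [1, 1, 1, 1, 1, 11] (depth 6)
After 'swap': stack = [1, 1, 1, 1, 11, 1] (depth 6)
After 'mul': stack = [1, 1, 1, 1, 11] (depth 5)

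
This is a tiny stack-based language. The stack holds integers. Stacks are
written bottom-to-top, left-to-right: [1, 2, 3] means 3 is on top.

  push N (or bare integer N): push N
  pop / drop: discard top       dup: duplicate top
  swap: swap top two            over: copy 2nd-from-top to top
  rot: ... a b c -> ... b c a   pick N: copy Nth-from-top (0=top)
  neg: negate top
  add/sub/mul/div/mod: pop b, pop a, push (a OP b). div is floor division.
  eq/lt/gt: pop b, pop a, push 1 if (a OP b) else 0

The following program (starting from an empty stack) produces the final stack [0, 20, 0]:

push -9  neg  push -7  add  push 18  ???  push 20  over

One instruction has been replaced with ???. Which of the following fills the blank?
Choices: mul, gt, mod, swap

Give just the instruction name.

Answer: gt

Derivation:
Stack before ???: [2, 18]
Stack after ???:  [0]
Checking each choice:
  mul: produces [36, 20, 36]
  gt: MATCH
  mod: produces [2, 20, 2]
  swap: produces [18, 2, 20, 2]


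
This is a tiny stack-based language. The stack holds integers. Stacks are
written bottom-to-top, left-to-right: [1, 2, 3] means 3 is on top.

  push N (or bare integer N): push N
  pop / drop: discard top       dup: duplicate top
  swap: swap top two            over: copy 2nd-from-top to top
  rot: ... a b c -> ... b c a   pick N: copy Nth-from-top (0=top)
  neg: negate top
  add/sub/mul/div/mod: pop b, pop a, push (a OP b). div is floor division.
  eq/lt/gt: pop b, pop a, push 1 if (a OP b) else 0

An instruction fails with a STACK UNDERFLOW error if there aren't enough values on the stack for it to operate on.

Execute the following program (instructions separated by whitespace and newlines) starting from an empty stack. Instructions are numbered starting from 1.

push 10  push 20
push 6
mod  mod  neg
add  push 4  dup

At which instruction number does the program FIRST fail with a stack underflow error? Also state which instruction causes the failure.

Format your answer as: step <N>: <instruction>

Answer: step 7: add

Derivation:
Step 1 ('push 10'): stack = [10], depth = 1
Step 2 ('push 20'): stack = [10, 20], depth = 2
Step 3 ('push 6'): stack = [10, 20, 6], depth = 3
Step 4 ('mod'): stack = [10, 2], depth = 2
Step 5 ('mod'): stack = [0], depth = 1
Step 6 ('neg'): stack = [0], depth = 1
Step 7 ('add'): needs 2 value(s) but depth is 1 — STACK UNDERFLOW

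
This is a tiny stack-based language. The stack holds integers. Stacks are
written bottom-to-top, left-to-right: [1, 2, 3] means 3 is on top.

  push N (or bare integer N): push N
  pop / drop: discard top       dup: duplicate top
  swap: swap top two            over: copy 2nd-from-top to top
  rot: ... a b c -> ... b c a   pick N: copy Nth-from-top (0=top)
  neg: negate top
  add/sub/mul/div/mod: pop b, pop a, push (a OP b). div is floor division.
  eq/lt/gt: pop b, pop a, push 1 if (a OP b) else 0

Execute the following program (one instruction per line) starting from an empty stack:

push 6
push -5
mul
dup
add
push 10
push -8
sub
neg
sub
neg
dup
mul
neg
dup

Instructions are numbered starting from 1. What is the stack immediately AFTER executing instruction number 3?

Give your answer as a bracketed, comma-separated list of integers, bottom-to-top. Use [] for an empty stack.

Step 1 ('push 6'): [6]
Step 2 ('push -5'): [6, -5]
Step 3 ('mul'): [-30]

Answer: [-30]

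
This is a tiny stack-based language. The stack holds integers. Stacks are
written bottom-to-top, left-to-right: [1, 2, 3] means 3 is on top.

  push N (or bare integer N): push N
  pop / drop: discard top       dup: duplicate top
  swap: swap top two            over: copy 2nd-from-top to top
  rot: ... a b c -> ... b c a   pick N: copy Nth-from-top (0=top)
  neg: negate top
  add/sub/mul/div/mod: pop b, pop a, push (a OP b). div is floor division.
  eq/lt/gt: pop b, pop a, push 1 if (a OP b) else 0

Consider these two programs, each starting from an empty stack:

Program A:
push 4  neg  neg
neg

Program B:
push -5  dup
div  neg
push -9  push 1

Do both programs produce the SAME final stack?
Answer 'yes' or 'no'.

Answer: no

Derivation:
Program A trace:
  After 'push 4': [4]
  After 'neg': [-4]
  After 'neg': [4]
  After 'neg': [-4]
Program A final stack: [-4]

Program B trace:
  After 'push -5': [-5]
  After 'dup': [-5, -5]
  After 'div': [1]
  After 'neg': [-1]
  After 'push -9': [-1, -9]
  After 'push 1': [-1, -9, 1]
Program B final stack: [-1, -9, 1]
Same: no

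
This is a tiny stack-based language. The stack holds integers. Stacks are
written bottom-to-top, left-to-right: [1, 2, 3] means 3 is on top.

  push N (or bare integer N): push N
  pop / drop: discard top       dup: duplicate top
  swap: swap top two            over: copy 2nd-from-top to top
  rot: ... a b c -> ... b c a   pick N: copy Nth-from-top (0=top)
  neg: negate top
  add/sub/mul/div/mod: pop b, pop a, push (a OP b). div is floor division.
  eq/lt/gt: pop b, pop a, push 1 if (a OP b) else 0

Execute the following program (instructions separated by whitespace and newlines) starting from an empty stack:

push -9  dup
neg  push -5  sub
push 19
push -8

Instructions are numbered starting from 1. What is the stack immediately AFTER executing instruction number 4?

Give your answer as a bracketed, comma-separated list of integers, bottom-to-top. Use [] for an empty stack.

Step 1 ('push -9'): [-9]
Step 2 ('dup'): [-9, -9]
Step 3 ('neg'): [-9, 9]
Step 4 ('push -5'): [-9, 9, -5]

Answer: [-9, 9, -5]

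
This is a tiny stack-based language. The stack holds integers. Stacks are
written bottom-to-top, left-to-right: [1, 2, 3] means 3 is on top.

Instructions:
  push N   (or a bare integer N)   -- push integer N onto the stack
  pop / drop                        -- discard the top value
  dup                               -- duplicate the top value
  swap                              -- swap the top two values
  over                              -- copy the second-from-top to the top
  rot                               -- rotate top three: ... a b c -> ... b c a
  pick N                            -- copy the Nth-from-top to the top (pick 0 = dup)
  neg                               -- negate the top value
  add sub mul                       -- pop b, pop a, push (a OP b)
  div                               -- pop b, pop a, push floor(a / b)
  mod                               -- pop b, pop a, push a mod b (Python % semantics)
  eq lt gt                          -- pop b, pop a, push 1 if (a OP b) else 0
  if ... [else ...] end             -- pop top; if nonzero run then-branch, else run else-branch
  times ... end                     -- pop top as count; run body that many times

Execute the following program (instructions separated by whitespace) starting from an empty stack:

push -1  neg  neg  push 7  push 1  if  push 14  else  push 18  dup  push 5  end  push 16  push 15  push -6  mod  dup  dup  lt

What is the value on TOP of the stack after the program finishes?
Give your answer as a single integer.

After 'push -1': [-1]
After 'neg': [1]
After 'neg': [-1]
After 'push 7': [-1, 7]
After 'push 1': [-1, 7, 1]
After 'if': [-1, 7]
After 'push 14': [-1, 7, 14]
After 'push 16': [-1, 7, 14, 16]
After 'push 15': [-1, 7, 14, 16, 15]
After 'push -6': [-1, 7, 14, 16, 15, -6]
After 'mod': [-1, 7, 14, 16, -3]
After 'dup': [-1, 7, 14, 16, -3, -3]
After 'dup': [-1, 7, 14, 16, -3, -3, -3]
After 'lt': [-1, 7, 14, 16, -3, 0]

Answer: 0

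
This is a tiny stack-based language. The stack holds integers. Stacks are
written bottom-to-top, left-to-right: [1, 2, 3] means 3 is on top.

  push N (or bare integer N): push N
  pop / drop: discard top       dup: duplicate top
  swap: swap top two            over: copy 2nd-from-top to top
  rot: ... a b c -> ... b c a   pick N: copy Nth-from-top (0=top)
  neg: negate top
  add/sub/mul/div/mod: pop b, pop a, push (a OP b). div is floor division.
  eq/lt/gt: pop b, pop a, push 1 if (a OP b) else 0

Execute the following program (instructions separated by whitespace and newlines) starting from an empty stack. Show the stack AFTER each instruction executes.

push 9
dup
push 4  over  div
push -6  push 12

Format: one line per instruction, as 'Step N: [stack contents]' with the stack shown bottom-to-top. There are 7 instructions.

Step 1: [9]
Step 2: [9, 9]
Step 3: [9, 9, 4]
Step 4: [9, 9, 4, 9]
Step 5: [9, 9, 0]
Step 6: [9, 9, 0, -6]
Step 7: [9, 9, 0, -6, 12]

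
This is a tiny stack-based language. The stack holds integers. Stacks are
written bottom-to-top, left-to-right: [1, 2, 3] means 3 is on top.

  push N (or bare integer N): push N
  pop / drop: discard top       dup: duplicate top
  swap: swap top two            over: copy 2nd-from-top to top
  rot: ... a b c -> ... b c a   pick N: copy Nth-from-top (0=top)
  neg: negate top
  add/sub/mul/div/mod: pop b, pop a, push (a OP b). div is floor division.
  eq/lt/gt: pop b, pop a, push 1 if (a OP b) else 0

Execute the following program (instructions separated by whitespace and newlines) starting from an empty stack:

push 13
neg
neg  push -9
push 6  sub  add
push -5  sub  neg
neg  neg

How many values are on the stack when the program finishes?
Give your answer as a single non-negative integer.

After 'push 13': stack = [13] (depth 1)
After 'neg': stack = [-13] (depth 1)
After 'neg': stack = [13] (depth 1)
After 'push -9': stack = [13, -9] (depth 2)
After 'push 6': stack = [13, -9, 6] (depth 3)
After 'sub': stack = [13, -15] (depth 2)
After 'add': stack = [-2] (depth 1)
After 'push -5': stack = [-2, -5] (depth 2)
After 'sub': stack = [3] (depth 1)
After 'neg': stack = [-3] (depth 1)
After 'neg': stack = [3] (depth 1)
After 'neg': stack = [-3] (depth 1)

Answer: 1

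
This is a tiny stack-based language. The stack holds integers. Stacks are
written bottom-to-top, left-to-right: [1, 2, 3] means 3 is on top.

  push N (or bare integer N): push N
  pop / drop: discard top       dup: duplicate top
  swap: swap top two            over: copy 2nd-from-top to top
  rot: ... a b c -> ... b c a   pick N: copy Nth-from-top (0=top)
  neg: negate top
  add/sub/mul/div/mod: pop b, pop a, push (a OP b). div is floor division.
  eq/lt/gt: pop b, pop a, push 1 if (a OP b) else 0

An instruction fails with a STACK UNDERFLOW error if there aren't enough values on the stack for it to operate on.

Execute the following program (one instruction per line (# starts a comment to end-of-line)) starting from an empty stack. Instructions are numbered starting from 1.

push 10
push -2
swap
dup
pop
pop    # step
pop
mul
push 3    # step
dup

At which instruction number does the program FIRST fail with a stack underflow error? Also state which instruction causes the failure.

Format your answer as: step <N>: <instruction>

Step 1 ('push 10'): stack = [10], depth = 1
Step 2 ('push -2'): stack = [10, -2], depth = 2
Step 3 ('swap'): stack = [-2, 10], depth = 2
Step 4 ('dup'): stack = [-2, 10, 10], depth = 3
Step 5 ('pop'): stack = [-2, 10], depth = 2
Step 6 ('pop'): stack = [-2], depth = 1
Step 7 ('pop'): stack = [], depth = 0
Step 8 ('mul'): needs 2 value(s) but depth is 0 — STACK UNDERFLOW

Answer: step 8: mul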